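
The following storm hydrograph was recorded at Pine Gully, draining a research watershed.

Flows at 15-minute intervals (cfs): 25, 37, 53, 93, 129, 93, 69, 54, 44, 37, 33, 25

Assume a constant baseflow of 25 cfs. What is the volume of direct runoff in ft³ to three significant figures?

Direct-runoff ordinates (Q − Q_b): 0.0, 12.0, 28.0, 68.0, 104.0, 68.0, 44.0, 29.0, 19.0, 12.0, 8.0, 0.0 cfs.
ΣQ_DR = 392.0 cfs.
With Δt = 0.25 h = 900 s, V = ΣQ_DR · Δt = 392.0 × 900 = 3.53 × 10^5 ft³.

V ≈ 3.53 × 10^5 ft³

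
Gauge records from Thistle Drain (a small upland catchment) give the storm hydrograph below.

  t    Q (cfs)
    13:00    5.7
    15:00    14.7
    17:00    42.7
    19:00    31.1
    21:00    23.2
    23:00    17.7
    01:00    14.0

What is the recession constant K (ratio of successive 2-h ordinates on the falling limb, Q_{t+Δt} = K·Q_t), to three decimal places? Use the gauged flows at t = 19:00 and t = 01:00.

Using the recession-limb readings at t = 19:00 and t = 01:00: Q falls from 31.1 to 14.0 cfs over 3 intervals.
K = (Q₂/Q₁)^(1/3) = (14.0/31.1)^(1/3) = 0.766.

K ≈ 0.766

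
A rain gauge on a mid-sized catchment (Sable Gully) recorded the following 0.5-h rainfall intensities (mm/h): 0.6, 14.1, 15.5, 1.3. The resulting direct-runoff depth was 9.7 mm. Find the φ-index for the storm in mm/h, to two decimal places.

φ ≈ 5.10 mm/h

Only the 2 blocks with intensity above φ contribute runoff: 14.1, 15.5 mm/h.
Σ(I−φ)·Δt = d  ⇒  (14.1+15.5 − 2φ)·0.5 = 9.7
φ = (29.60 − 9.7/0.5) / 2 = 5.10 mm/h.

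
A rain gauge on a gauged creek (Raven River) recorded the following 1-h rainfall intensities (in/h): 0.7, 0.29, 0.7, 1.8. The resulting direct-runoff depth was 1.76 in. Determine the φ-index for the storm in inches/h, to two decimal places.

Only the 3 blocks with intensity above φ contribute runoff: 0.7, 0.7, 1.8 in/h.
Σ(I−φ)·Δt = d  ⇒  (0.7+0.7+1.8 − 3φ)·1 = 1.76
φ = (3.200 − 1.76/1) / 3 = 0.48 in/h.

φ ≈ 0.48 in/h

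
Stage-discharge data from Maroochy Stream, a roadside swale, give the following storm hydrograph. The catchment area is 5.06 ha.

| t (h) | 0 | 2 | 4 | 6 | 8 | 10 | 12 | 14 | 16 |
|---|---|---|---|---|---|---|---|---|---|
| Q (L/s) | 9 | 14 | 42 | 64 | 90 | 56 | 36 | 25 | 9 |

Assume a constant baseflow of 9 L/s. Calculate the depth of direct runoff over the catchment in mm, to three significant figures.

d ≈ 37.6 mm

Direct runoff: 0.0, 5.0, 33.0, 55.0, 81.0, 47.0, 27.0, 16.0, 0.0 L/s; ΣQ_DR = 264.0 L/s.
V = ΣQ_DR · Δt = 264.0 × 7200 s = 1.901 × 10^6 L.
Over A = 5.06 ha, depth = V / A = 37.6 mm.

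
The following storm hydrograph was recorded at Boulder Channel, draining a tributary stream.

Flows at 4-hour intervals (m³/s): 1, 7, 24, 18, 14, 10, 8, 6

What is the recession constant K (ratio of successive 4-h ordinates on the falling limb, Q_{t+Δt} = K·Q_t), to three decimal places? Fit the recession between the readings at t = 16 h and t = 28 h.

K ≈ 0.754

Using the recession-limb readings at t = 16 h and t = 28 h: Q falls from 14 to 6 m³/s over 3 intervals.
K = (Q₂/Q₁)^(1/3) = (6/14)^(1/3) = 0.754.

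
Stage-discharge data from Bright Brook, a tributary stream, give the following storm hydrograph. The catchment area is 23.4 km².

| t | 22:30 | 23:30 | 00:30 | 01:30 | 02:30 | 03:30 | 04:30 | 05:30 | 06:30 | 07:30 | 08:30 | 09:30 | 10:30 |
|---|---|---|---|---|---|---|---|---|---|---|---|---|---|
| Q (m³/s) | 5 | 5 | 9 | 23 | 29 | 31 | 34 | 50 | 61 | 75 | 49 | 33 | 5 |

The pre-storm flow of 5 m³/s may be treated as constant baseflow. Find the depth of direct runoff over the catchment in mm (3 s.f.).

Direct runoff: 0.0, 0.0, 4.0, 18.0, 24.0, 26.0, 29.0, 45.0, 56.0, 70.0, 44.0, 28.0, 0.0 m³/s; ΣQ_DR = 344.0 m³/s.
V = ΣQ_DR · Δt = 344.0 × 3600 s = 1.238 × 10^6 m³.
Over A = 23.4 km², depth = V / A = 52.9 mm.

d ≈ 52.9 mm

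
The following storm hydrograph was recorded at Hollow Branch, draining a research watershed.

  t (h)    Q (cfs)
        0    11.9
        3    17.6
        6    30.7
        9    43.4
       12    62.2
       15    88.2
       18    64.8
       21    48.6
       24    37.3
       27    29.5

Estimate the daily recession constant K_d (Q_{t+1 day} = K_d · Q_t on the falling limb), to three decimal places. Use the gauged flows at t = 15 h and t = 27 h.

K_d ≈ 0.112

Between t = 15 h and t = 27 h the flow falls from 88.2 to 29.5 cfs over 4×3 h = 12 h.
Per-interval ratio K = (29.5/88.2)^(1/4) = 0.7605; K_d = K^(24/3) = 0.112.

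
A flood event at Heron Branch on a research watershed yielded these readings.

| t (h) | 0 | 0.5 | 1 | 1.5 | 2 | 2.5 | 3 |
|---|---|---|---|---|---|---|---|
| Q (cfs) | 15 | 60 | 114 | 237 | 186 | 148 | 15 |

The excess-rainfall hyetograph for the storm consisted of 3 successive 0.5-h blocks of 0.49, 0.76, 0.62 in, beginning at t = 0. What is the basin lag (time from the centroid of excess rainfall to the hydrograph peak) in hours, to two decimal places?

t_L ≈ 0.72 h

Centroid of excess rainfall: t_c = Σ P_i·t̄_i / ΣP_i = 0.7848 h (block centres at 0.25, 0.75, 1.25 h).
Hydrograph peak occurs at t = 1.5 h, so basin lag t_L = 1.5 − 0.7848 = 0.72 h.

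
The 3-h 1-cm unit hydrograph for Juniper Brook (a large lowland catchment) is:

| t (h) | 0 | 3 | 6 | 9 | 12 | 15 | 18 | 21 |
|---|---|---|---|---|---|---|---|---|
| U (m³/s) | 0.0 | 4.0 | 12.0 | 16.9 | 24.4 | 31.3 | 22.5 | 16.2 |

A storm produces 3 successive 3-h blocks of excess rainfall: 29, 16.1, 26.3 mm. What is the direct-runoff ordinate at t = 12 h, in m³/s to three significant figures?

Q ≈ 130 m³/s

By discrete convolution, Q_j = Σ (P_i / 10 mm) · U_{j−i}.
At t = 12 h (j=4): Q = (29/10)·24.4 + (16.1/10)·16.9 + (26.3/10)·12.0 = 130 m³/s.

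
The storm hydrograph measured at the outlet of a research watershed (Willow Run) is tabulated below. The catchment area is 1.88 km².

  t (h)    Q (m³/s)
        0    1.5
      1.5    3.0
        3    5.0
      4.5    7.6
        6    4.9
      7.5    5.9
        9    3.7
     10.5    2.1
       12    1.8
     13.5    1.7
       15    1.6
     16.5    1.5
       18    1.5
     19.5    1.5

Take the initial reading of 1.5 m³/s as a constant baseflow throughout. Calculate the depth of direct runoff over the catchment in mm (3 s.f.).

d ≈ 64.1 mm

Direct runoff: 0.0, 1.5, 3.5, 6.1, 3.4, 4.4, 2.2, 0.6, 0.3, 0.2, 0.1, 0.0, 0.0, 0.0 m³/s; ΣQ_DR = 22.30 m³/s.
V = ΣQ_DR · Δt = 22.30 × 5400 s = 1.204 × 10^5 m³.
Over A = 1.88 km², depth = V / A = 64.1 mm.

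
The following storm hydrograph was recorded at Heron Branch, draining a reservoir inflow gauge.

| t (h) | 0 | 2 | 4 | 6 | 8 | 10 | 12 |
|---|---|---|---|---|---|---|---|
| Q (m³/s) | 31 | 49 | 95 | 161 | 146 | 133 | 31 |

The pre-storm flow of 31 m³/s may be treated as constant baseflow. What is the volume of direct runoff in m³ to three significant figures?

Direct-runoff ordinates (Q − Q_b): 0.0, 18.0, 64.0, 130.0, 115.0, 102.0, 0.0 m³/s.
ΣQ_DR = 429.0 m³/s.
With Δt = 2 h = 7200 s, V = ΣQ_DR · Δt = 429.0 × 7200 = 3.09 × 10^6 m³.

V ≈ 3.09 × 10^6 m³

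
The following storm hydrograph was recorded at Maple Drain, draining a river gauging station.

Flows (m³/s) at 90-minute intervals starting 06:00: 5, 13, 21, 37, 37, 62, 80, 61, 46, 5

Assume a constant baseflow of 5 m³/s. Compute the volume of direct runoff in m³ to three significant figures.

V ≈ 1.71 × 10^6 m³

Direct-runoff ordinates (Q − Q_b): 0.0, 8.0, 16.0, 32.0, 32.0, 57.0, 75.0, 56.0, 41.0, 0.0 m³/s.
ΣQ_DR = 317.0 m³/s.
With Δt = 1.5 h = 5400 s, V = ΣQ_DR · Δt = 317.0 × 5400 = 1.71 × 10^6 m³.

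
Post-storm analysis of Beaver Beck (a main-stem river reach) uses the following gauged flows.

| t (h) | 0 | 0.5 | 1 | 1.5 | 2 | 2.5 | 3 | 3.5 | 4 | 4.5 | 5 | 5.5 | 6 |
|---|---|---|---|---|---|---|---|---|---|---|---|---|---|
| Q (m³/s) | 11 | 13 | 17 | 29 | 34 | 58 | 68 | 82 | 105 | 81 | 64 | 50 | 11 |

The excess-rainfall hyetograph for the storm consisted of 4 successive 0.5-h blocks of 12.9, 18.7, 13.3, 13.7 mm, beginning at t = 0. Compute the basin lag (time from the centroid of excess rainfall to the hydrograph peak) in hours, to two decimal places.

t_L ≈ 3.01 h

Centroid of excess rainfall: t_c = Σ P_i·t̄_i / ΣP_i = 0.9872 h (block centres at 0.25, 0.75, 1.25, 1.75 h).
Hydrograph peak occurs at t = 4 h, so basin lag t_L = 4 − 0.9872 = 3.01 h.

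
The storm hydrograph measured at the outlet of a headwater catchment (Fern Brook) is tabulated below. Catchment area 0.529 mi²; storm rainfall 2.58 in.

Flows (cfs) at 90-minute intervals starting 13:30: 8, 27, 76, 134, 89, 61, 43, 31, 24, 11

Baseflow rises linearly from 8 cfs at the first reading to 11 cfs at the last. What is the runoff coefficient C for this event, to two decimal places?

C ≈ 0.70

ΣQ_DR = 409.0 cfs; V = ΣQ_DR·Δt = 2.209 × 10^6 ft³.
Runoff depth d = V / A = 1.797 in.
C = d / P = 1.797 / 2.58 = 0.70.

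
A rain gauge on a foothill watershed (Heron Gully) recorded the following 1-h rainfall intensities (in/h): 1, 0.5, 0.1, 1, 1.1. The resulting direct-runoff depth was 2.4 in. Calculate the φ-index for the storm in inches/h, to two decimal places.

φ ≈ 0.30 in/h

Only the 4 blocks with intensity above φ contribute runoff: 1, 0.5, 1, 1.1 in/h.
Σ(I−φ)·Δt = d  ⇒  (1+0.5+1+1.1 − 4φ)·1 = 2.4
φ = (3.600 − 2.4/1) / 4 = 0.30 in/h.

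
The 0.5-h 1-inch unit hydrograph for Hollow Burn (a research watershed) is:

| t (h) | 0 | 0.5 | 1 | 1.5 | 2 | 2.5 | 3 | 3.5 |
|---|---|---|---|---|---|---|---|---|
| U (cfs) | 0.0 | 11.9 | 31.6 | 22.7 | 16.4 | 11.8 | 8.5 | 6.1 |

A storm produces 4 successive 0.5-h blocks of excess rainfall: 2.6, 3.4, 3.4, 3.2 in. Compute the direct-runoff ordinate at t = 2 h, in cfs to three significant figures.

Q ≈ 265 cfs

By discrete convolution, Q_j = Σ (P_i / 1 in) · U_{j−i}.
At t = 2 h (j=4): Q = (2.6/1)·16.4 + (3.4/1)·22.7 + (3.4/1)·31.6 + (3.2/1)·11.9 = 265 cfs.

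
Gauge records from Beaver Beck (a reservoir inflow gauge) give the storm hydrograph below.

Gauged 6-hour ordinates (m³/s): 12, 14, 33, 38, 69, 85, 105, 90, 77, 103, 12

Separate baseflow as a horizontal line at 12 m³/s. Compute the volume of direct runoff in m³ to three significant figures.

V ≈ 1.09 × 10^7 m³

Direct-runoff ordinates (Q − Q_b): 0.0, 2.0, 21.0, 26.0, 57.0, 73.0, 93.0, 78.0, 65.0, 91.0, 0.0 m³/s.
ΣQ_DR = 506.0 m³/s.
With Δt = 6 h = 21600 s, V = ΣQ_DR · Δt = 506.0 × 21600 = 1.09 × 10^7 m³.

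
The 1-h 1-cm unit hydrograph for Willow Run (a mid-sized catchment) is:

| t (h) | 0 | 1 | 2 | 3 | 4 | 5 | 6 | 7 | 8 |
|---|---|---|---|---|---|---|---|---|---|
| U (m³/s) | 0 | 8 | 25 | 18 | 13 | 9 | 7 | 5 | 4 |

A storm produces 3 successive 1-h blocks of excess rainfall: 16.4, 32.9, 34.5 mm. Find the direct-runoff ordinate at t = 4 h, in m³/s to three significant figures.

Q ≈ 167 m³/s

By discrete convolution, Q_j = Σ (P_i / 10 mm) · U_{j−i}.
At t = 4 h (j=4): Q = (16.4/10)·13 + (32.9/10)·18 + (34.5/10)·25 = 167 m³/s.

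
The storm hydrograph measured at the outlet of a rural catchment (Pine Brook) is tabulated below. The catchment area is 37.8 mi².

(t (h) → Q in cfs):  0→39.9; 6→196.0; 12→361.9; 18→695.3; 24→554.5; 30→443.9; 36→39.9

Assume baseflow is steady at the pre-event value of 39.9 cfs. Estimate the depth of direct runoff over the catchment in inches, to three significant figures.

Direct runoff: 0.0, 156.1, 322.0, 655.4, 514.6, 404.0, 0.0 cfs; ΣQ_DR = 2052 cfs.
V = ΣQ_DR · Δt = 2052 × 21600 s = 4.433 × 10^7 ft³.
Over A = 37.8 mi², depth = V / A = 0.505 in.

d ≈ 0.505 in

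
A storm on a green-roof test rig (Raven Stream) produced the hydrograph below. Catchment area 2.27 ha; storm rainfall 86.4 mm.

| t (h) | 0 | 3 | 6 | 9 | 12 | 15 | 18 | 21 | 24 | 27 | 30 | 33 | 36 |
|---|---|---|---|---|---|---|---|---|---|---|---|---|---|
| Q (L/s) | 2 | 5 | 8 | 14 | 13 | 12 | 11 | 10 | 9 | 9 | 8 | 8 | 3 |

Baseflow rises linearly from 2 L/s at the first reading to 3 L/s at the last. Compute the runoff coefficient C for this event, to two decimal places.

C ≈ 0.44

ΣQ_DR = 79.50 L/s; V = ΣQ_DR·Δt = 8.586 × 10^5 L.
Runoff depth d = V / A = 37.82 mm.
C = d / P = 37.82 / 86.4 = 0.44.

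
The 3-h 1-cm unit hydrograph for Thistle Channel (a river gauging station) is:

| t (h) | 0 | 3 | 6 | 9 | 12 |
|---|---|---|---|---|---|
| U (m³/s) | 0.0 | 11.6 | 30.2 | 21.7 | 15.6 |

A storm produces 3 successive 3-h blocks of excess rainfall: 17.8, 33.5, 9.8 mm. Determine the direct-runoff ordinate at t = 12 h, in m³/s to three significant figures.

By discrete convolution, Q_j = Σ (P_i / 10 mm) · U_{j−i}.
At t = 12 h (j=4): Q = (17.8/10)·15.6 + (33.5/10)·21.7 + (9.8/10)·30.2 = 130 m³/s.

Q ≈ 130 m³/s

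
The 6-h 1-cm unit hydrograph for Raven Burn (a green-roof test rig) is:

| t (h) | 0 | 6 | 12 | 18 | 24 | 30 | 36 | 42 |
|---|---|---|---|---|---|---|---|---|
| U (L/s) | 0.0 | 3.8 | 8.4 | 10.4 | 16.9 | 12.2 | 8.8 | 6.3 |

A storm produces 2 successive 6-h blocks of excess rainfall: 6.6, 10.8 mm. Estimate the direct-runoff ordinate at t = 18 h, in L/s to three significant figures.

Q ≈ 15.9 L/s

By discrete convolution, Q_j = Σ (P_i / 10 mm) · U_{j−i}.
At t = 18 h (j=3): Q = (6.6/10)·10.4 + (10.8/10)·8.4 = 15.9 L/s.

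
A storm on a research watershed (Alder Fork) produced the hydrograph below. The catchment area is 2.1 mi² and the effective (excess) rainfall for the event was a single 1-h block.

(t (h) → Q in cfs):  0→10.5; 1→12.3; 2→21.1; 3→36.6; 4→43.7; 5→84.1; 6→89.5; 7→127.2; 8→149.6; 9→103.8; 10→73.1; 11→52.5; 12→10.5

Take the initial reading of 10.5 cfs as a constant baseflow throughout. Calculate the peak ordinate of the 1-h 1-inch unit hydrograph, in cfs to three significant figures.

Direct runoff: 0.0, 1.8, 10.6, 26.1, 33.2, 73.6, 79.0, 116.7, 139.1, 93.3, 62.6, 42.0, 0.0 cfs; ΣQ_DR = 678.0 cfs, peak = 139.1 cfs.
Runoff depth d = ΣQ_DR·Δt / A = 678.0 × 3600 / (2.1 mi²) = 0.5003 in.
The 1-inch UH is the DRH scaled by (1 in)/d, so U_p = 139.1 × 1/0.5003 = 278 cfs.

U_p ≈ 278 cfs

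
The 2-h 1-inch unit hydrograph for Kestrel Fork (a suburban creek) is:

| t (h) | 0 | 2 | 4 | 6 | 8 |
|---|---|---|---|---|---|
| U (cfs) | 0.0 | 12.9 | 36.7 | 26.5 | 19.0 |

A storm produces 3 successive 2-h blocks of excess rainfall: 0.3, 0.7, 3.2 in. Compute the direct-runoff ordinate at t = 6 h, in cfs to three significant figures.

Q ≈ 74.9 cfs

By discrete convolution, Q_j = Σ (P_i / 1 in) · U_{j−i}.
At t = 6 h (j=3): Q = (0.3/1)·26.5 + (0.7/1)·36.7 + (3.2/1)·12.9 = 74.9 cfs.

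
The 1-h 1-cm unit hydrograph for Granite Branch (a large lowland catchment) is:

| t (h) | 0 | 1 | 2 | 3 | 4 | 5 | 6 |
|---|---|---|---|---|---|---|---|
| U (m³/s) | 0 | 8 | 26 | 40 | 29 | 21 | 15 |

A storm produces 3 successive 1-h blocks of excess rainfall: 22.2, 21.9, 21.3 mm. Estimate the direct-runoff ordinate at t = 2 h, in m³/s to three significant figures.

By discrete convolution, Q_j = Σ (P_i / 10 mm) · U_{j−i}.
At t = 2 h (j=2): Q = (22.2/10)·26 + (21.9/10)·8 + (21.3/10)·0 = 75.2 m³/s.

Q ≈ 75.2 m³/s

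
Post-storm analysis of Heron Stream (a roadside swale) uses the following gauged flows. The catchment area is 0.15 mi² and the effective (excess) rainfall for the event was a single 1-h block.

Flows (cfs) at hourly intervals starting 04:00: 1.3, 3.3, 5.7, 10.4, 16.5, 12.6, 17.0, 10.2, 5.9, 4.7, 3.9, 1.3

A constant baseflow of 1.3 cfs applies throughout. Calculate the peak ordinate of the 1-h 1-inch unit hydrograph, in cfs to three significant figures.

Direct runoff: 0.0, 2.0, 4.4, 9.1, 15.2, 11.3, 15.7, 8.9, 4.6, 3.4, 2.6, 0.0 cfs; ΣQ_DR = 77.20 cfs, peak = 15.7 cfs.
Runoff depth d = ΣQ_DR·Δt / A = 77.20 × 3600 / (0.15 mi²) = 0.7975 in.
The 1-inch UH is the DRH scaled by (1 in)/d, so U_p = 15.7 × 1/0.7975 = 19.7 cfs.

U_p ≈ 19.7 cfs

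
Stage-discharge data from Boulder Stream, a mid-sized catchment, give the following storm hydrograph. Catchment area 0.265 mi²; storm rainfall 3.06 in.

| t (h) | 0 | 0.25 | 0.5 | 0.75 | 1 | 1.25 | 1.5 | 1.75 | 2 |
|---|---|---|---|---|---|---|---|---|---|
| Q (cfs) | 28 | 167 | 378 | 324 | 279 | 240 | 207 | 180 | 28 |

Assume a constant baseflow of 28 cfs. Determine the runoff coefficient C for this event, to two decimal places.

C ≈ 0.75

ΣQ_DR = 1579 cfs; V = ΣQ_DR·Δt = 1.421 × 10^6 ft³.
Runoff depth d = V / A = 2.308 in.
C = d / P = 2.308 / 3.06 = 0.75.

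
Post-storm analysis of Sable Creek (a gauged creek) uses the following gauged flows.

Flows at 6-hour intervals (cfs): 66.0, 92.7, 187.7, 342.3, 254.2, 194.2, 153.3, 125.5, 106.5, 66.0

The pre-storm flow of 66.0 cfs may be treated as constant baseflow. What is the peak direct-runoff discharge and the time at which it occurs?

Q_p = 276.3 cfs at t = 18 h

Subtracting baseflow gives direct-runoff ordinates: 0.0, 26.7, 121.7, 276.3, 188.2, 128.2, 87.3, 59.5, 40.5, 0.0 cfs.
The maximum is 276.3 cfs, occurring at the reading for t = 18 h.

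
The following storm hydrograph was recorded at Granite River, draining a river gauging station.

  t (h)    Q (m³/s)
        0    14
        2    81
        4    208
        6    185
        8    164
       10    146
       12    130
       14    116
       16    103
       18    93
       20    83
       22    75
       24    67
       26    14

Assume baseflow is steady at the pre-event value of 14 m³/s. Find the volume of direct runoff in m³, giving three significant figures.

V ≈ 9.24 × 10^6 m³

Direct-runoff ordinates (Q − Q_b): 0.0, 67.0, 194.0, 171.0, 150.0, 132.0, 116.0, 102.0, 89.0, 79.0, 69.0, 61.0, 53.0, 0.0 m³/s.
ΣQ_DR = 1283 m³/s.
With Δt = 2 h = 7200 s, V = ΣQ_DR · Δt = 1283 × 7200 = 9.24 × 10^6 m³.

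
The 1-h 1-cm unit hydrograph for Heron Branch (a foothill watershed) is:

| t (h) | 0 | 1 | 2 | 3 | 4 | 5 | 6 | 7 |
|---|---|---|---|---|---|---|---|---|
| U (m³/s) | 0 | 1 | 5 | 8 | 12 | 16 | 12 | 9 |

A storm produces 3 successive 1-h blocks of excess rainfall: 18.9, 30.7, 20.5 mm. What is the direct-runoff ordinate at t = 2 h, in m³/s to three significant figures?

Q ≈ 12.5 m³/s

By discrete convolution, Q_j = Σ (P_i / 10 mm) · U_{j−i}.
At t = 2 h (j=2): Q = (18.9/10)·5 + (30.7/10)·1 + (20.5/10)·0 = 12.5 m³/s.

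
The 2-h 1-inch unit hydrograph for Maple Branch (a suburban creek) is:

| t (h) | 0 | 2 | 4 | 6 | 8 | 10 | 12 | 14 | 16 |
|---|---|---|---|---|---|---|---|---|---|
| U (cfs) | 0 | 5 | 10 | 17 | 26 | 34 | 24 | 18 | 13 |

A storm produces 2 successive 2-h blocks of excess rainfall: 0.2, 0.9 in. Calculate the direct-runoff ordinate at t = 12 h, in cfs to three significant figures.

By discrete convolution, Q_j = Σ (P_i / 1 in) · U_{j−i}.
At t = 12 h (j=6): Q = (0.2/1)·24 + (0.9/1)·34 = 35.4 cfs.

Q ≈ 35.4 cfs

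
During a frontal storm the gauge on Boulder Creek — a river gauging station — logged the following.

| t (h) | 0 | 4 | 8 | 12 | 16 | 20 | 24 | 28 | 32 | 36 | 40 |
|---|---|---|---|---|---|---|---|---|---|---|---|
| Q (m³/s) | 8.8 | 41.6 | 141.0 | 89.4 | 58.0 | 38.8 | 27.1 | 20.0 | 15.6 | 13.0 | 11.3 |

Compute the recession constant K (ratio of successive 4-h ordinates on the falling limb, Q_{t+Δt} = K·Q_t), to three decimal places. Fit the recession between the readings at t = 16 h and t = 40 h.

K ≈ 0.761

Using the recession-limb readings at t = 16 h and t = 40 h: Q falls from 58.0 to 11.3 m³/s over 6 intervals.
K = (Q₂/Q₁)^(1/6) = (11.3/58.0)^(1/6) = 0.761.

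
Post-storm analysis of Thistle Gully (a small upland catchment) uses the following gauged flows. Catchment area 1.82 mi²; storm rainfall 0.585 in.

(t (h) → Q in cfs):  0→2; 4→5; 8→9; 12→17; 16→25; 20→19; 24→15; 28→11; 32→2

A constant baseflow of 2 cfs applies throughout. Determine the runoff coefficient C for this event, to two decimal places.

ΣQ_DR = 87.00 cfs; V = ΣQ_DR·Δt = 1.253 × 10^6 ft³.
Runoff depth d = V / A = 0.2963 in.
C = d / P = 0.2963 / 0.585 = 0.51.

C ≈ 0.51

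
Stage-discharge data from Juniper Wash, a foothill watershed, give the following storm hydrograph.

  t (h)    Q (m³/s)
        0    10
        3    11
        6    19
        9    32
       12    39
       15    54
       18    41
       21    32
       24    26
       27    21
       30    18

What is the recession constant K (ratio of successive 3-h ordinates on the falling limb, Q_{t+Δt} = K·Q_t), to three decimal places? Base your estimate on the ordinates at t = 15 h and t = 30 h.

Using the recession-limb readings at t = 15 h and t = 30 h: Q falls from 54 to 18 m³/s over 5 intervals.
K = (Q₂/Q₁)^(1/5) = (18/54)^(1/5) = 0.803.

K ≈ 0.803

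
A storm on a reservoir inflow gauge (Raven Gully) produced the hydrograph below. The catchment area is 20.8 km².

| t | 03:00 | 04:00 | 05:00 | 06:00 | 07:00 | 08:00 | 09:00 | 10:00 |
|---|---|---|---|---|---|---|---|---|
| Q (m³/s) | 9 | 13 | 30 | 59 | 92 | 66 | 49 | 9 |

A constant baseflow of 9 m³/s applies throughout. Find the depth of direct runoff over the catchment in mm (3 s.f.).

d ≈ 44.1 mm

Direct runoff: 0.0, 4.0, 21.0, 50.0, 83.0, 57.0, 40.0, 0.0 m³/s; ΣQ_DR = 255.0 m³/s.
V = ΣQ_DR · Δt = 255.0 × 3600 s = 9.180 × 10^5 m³.
Over A = 20.8 km², depth = V / A = 44.1 mm.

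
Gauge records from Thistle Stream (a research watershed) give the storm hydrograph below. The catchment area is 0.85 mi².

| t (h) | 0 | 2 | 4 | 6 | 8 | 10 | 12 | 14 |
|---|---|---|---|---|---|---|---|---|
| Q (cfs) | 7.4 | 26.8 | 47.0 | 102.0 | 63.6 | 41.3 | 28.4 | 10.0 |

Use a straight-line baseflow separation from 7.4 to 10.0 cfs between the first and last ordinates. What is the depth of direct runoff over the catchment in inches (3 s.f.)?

Direct runoff: 0.00, 19.03, 38.86, 93.49, 54.71, 32.04, 18.77, 0.00 cfs; ΣQ_DR = 256.9 cfs.
V = ΣQ_DR · Δt = 256.9 × 7200 s = 1.850 × 10^6 ft³.
Over A = 0.85 mi², depth = V / A = 0.937 in.

d ≈ 0.937 in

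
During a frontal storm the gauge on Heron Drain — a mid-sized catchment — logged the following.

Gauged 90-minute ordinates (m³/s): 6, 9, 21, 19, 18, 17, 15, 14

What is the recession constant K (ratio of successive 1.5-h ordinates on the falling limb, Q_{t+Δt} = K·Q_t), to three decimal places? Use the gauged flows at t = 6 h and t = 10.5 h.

Using the recession-limb readings at t = 6 h and t = 10.5 h: Q falls from 18 to 14 m³/s over 3 intervals.
K = (Q₂/Q₁)^(1/3) = (14/18)^(1/3) = 0.920.

K ≈ 0.920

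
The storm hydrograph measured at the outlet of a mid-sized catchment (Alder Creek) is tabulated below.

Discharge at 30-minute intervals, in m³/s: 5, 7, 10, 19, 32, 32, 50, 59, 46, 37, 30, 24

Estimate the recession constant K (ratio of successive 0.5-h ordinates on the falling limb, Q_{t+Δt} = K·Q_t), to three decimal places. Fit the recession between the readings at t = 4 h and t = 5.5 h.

Using the recession-limb readings at t = 4 h and t = 5.5 h: Q falls from 46 to 24 m³/s over 3 intervals.
K = (Q₂/Q₁)^(1/3) = (24/46)^(1/3) = 0.805.

K ≈ 0.805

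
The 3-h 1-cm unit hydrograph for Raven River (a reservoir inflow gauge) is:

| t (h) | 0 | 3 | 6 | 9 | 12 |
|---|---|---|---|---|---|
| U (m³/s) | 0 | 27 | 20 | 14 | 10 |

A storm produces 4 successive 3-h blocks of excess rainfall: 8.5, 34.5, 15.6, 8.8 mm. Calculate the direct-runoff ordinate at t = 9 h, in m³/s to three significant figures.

Q ≈ 123 m³/s

By discrete convolution, Q_j = Σ (P_i / 10 mm) · U_{j−i}.
At t = 9 h (j=3): Q = (8.5/10)·14 + (34.5/10)·20 + (15.6/10)·27 + (8.8/10)·0 = 123 m³/s.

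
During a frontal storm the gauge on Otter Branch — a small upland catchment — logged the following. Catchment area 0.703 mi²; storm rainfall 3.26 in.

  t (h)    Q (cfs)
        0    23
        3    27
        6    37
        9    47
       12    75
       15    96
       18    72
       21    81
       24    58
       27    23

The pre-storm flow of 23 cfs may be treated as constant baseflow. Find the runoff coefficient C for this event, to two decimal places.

ΣQ_DR = 309.0 cfs; V = ΣQ_DR·Δt = 3.337 × 10^6 ft³.
Runoff depth d = V / A = 2.043 in.
C = d / P = 2.043 / 3.26 = 0.63.

C ≈ 0.63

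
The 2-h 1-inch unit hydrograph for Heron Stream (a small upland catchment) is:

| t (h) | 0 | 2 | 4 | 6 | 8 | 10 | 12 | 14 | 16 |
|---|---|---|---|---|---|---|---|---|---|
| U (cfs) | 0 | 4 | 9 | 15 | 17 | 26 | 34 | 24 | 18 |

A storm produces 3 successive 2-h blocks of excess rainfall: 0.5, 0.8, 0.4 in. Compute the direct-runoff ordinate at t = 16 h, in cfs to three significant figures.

By discrete convolution, Q_j = Σ (P_i / 1 in) · U_{j−i}.
At t = 16 h (j=8): Q = (0.5/1)·18 + (0.8/1)·24 + (0.4/1)·34 = 41.8 cfs.

Q ≈ 41.8 cfs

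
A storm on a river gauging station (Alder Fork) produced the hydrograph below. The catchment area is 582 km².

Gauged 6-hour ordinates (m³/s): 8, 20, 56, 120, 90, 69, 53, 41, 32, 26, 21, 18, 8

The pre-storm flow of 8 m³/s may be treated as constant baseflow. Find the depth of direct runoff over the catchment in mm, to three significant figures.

Direct runoff: 0.0, 12.0, 48.0, 112.0, 82.0, 61.0, 45.0, 33.0, 24.0, 18.0, 13.0, 10.0, 0.0 m³/s; ΣQ_DR = 458.0 m³/s.
V = ΣQ_DR · Δt = 458.0 × 21600 s = 9.893 × 10^6 m³.
Over A = 582 km², depth = V / A = 17.0 mm.

d ≈ 17.0 mm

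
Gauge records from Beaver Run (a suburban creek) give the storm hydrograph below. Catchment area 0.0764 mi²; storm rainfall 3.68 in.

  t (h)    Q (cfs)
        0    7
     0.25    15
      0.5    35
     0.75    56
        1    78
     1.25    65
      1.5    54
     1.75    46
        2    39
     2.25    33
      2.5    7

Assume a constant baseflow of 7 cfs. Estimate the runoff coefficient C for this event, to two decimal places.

ΣQ_DR = 358.0 cfs; V = ΣQ_DR·Δt = 3.222 × 10^5 ft³.
Runoff depth d = V / A = 1.815 in.
C = d / P = 1.815 / 3.68 = 0.49.

C ≈ 0.49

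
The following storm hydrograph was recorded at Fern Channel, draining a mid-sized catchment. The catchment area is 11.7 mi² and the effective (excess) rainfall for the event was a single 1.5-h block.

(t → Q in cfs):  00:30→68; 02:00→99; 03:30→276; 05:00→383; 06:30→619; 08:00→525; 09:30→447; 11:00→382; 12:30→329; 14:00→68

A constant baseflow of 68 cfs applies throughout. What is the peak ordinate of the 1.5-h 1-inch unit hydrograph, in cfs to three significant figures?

U_p ≈ 1100 cfs

Direct runoff: 0.0, 31.0, 208.0, 315.0, 551.0, 457.0, 379.0, 314.0, 261.0, 0.0 cfs; ΣQ_DR = 2516 cfs, peak = 551.0 cfs.
Runoff depth d = ΣQ_DR·Δt / A = 2516 × 5400 / (11.7 mi²) = 0.4998 in.
The 1-inch UH is the DRH scaled by (1 in)/d, so U_p = 551.0 × 1/0.4998 = 1100 cfs.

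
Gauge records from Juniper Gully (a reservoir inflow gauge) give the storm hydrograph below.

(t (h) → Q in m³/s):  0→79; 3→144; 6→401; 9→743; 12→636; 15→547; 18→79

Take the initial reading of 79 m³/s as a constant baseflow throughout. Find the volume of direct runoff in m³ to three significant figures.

Direct-runoff ordinates (Q − Q_b): 0.0, 65.0, 322.0, 664.0, 557.0, 468.0, 0.0 m³/s.
ΣQ_DR = 2076 m³/s.
With Δt = 3 h = 10800 s, V = ΣQ_DR · Δt = 2076 × 10800 = 2.24 × 10^7 m³.

V ≈ 2.24 × 10^7 m³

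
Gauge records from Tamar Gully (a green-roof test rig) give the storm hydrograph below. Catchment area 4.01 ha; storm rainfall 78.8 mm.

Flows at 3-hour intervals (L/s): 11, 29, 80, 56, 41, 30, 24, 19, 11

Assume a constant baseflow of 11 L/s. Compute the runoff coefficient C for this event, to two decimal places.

ΣQ_DR = 202.0 L/s; V = ΣQ_DR·Δt = 2.182 × 10^6 L.
Runoff depth d = V / A = 54.40 mm.
C = d / P = 54.40 / 78.8 = 0.69.

C ≈ 0.69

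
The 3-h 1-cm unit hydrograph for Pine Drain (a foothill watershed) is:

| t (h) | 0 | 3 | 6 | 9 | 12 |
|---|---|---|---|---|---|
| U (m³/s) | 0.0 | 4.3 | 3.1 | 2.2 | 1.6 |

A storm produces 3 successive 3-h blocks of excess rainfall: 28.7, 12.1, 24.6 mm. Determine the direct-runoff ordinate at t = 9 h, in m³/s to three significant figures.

By discrete convolution, Q_j = Σ (P_i / 10 mm) · U_{j−i}.
At t = 9 h (j=3): Q = (28.7/10)·2.2 + (12.1/10)·3.1 + (24.6/10)·4.3 = 20.6 m³/s.

Q ≈ 20.6 m³/s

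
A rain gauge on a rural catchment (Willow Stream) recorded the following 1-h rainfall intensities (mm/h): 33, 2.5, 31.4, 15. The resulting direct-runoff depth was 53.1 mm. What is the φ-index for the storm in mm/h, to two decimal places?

φ ≈ 8.77 mm/h

Only the 3 blocks with intensity above φ contribute runoff: 33, 31.4, 15 mm/h.
Σ(I−φ)·Δt = d  ⇒  (33+31.4+15 − 3φ)·1 = 53.1
φ = (79.40 − 53.1/1) / 3 = 8.77 mm/h.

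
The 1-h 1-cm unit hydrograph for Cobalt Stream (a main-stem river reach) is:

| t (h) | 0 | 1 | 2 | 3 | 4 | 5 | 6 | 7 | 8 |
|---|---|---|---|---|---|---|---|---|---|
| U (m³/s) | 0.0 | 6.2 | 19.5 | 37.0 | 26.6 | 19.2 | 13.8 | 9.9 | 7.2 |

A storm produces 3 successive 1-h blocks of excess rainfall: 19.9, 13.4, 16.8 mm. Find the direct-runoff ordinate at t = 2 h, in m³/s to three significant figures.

Q ≈ 47.1 m³/s

By discrete convolution, Q_j = Σ (P_i / 10 mm) · U_{j−i}.
At t = 2 h (j=2): Q = (19.9/10)·19.5 + (13.4/10)·6.2 + (16.8/10)·0.0 = 47.1 m³/s.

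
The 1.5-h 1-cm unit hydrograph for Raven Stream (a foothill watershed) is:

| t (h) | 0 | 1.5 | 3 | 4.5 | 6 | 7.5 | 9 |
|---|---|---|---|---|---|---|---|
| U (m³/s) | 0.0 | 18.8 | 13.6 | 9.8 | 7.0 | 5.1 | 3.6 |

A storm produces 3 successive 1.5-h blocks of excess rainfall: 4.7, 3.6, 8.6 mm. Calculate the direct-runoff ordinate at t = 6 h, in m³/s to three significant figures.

Q ≈ 18.5 m³/s

By discrete convolution, Q_j = Σ (P_i / 10 mm) · U_{j−i}.
At t = 6 h (j=4): Q = (4.7/10)·7.0 + (3.6/10)·9.8 + (8.6/10)·13.6 = 18.5 m³/s.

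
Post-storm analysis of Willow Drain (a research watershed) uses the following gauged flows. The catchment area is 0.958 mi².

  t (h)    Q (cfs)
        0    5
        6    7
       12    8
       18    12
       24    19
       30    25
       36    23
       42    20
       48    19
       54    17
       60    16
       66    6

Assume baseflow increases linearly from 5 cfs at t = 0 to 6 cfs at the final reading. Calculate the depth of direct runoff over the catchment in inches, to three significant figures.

Direct runoff: 0.00, 1.91, 2.82, 6.73, 13.64, 19.55, 17.45, 14.36, 13.27, 11.18, 10.09, 0.00 cfs; ΣQ_DR = 111.0 cfs.
V = ΣQ_DR · Δt = 111.0 × 21600 s = 2.398 × 10^6 ft³.
Over A = 0.958 mi², depth = V / A = 1.08 in.

d ≈ 1.08 in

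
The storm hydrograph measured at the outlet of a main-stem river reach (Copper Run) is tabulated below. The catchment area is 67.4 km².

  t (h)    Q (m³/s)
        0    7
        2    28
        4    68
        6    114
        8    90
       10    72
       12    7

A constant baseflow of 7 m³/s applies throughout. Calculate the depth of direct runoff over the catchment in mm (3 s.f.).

d ≈ 36.0 mm

Direct runoff: 0.0, 21.0, 61.0, 107.0, 83.0, 65.0, 0.0 m³/s; ΣQ_DR = 337.0 m³/s.
V = ΣQ_DR · Δt = 337.0 × 7200 s = 2.426 × 10^6 m³.
Over A = 67.4 km², depth = V / A = 36.0 mm.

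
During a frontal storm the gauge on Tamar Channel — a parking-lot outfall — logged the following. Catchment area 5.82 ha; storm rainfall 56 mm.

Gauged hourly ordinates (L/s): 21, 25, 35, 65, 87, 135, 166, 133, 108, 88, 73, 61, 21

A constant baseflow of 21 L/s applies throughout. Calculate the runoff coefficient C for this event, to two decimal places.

ΣQ_DR = 745.0 L/s; V = ΣQ_DR·Δt = 2.682 × 10^6 L.
Runoff depth d = V / A = 46.08 mm.
C = d / P = 46.08 / 56 = 0.82.

C ≈ 0.82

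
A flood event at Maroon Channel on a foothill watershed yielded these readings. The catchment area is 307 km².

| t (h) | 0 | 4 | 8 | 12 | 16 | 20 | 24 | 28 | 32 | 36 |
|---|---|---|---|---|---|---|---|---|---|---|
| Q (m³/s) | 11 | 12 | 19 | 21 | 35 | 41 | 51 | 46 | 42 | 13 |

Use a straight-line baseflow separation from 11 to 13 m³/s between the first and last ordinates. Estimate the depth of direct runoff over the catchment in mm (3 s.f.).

Direct runoff: 0.00, 0.78, 7.56, 9.33, 23.11, 28.89, 38.67, 33.44, 29.22, 0.00 m³/s; ΣQ_DR = 171.0 m³/s.
V = ΣQ_DR · Δt = 171.0 × 14400 s = 2.462 × 10^6 m³.
Over A = 307 km², depth = V / A = 8.02 mm.

d ≈ 8.02 mm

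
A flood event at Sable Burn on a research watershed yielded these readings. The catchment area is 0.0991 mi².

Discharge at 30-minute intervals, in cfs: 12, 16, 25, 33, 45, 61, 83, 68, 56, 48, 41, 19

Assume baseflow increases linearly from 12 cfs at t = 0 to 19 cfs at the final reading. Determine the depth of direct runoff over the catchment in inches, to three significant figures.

d ≈ 2.51 in

Direct runoff: 0.00, 3.36, 11.73, 19.09, 30.45, 45.82, 67.18, 51.55, 38.91, 30.27, 22.64, 0.00 cfs; ΣQ_DR = 321.0 cfs.
V = ΣQ_DR · Δt = 321.0 × 1800 s = 5.778 × 10^5 ft³.
Over A = 0.0991 mi², depth = V / A = 2.51 in.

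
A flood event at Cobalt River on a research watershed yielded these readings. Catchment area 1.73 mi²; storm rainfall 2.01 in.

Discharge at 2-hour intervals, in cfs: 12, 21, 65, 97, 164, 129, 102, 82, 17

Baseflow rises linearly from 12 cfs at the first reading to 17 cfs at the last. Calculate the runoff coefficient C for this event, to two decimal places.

ΣQ_DR = 558.5 cfs; V = ΣQ_DR·Δt = 4.021 × 10^6 ft³.
Runoff depth d = V / A = 1.001 in.
C = d / P = 1.001 / 2.01 = 0.50.

C ≈ 0.50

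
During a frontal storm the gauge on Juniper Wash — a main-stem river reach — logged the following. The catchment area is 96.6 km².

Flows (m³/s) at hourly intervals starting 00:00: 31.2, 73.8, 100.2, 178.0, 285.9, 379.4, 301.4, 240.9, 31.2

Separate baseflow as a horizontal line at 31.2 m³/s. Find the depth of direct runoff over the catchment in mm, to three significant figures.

Direct runoff: 0.0, 42.6, 69.0, 146.8, 254.7, 348.2, 270.2, 209.7, 0.0 m³/s; ΣQ_DR = 1341 m³/s.
V = ΣQ_DR · Δt = 1341 × 3600 s = 4.828 × 10^6 m³.
Over A = 96.6 km², depth = V / A = 50.0 mm.

d ≈ 50.0 mm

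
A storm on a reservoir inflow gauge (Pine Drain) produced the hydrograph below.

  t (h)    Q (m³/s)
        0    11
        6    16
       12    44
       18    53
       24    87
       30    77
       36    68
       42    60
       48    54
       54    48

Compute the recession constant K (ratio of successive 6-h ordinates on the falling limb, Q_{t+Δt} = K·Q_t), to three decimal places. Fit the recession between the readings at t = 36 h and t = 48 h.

K ≈ 0.891

Using the recession-limb readings at t = 36 h and t = 48 h: Q falls from 68 to 54 m³/s over 2 intervals.
K = (Q₂/Q₁)^(1/2) = (54/68)^(1/2) = 0.891.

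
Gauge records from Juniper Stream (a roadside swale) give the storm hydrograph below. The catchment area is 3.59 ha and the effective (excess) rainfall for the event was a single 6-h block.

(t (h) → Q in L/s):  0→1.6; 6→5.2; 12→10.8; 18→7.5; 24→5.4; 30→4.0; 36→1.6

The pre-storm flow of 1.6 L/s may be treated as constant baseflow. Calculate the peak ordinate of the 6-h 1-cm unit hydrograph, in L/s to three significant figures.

Direct runoff: 0.0, 3.6, 9.2, 5.9, 3.8, 2.4, 0.0 L/s; ΣQ_DR = 24.90 L/s, peak = 9.2 L/s.
Runoff depth d = ΣQ_DR·Δt / A = 24.90 × 21600 / (3.59 ha) = 14.98 mm.
The 1-cm UH is the DRH scaled by (10 mm)/d, so U_p = 9.2 × 10/14.98 = 6.14 L/s.

U_p ≈ 6.14 L/s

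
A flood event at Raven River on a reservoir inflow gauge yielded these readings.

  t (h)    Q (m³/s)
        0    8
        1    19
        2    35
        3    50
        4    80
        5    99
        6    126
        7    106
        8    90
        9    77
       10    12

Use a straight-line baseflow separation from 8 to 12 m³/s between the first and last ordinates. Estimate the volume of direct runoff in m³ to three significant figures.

V ≈ 2.13 × 10^6 m³

Direct-runoff ordinates (Q − Q_b): 0.00, 10.60, 26.20, 40.80, 70.40, 89.00, 115.60, 95.20, 78.80, 65.40, 0.00 m³/s.
ΣQ_DR = 592.0 m³/s.
With Δt = 1 h = 3600 s, V = ΣQ_DR · Δt = 592.0 × 3600 = 2.13 × 10^6 m³.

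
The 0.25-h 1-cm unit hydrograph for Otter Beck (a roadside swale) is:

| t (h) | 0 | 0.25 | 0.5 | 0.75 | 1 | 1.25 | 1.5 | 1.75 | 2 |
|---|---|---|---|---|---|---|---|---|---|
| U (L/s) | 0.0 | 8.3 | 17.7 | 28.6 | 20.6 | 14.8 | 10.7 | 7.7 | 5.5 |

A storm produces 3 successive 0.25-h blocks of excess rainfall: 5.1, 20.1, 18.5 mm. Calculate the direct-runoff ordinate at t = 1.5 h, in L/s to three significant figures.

By discrete convolution, Q_j = Σ (P_i / 10 mm) · U_{j−i}.
At t = 1.5 h (j=6): Q = (5.1/10)·10.7 + (20.1/10)·14.8 + (18.5/10)·20.6 = 73.3 L/s.

Q ≈ 73.3 L/s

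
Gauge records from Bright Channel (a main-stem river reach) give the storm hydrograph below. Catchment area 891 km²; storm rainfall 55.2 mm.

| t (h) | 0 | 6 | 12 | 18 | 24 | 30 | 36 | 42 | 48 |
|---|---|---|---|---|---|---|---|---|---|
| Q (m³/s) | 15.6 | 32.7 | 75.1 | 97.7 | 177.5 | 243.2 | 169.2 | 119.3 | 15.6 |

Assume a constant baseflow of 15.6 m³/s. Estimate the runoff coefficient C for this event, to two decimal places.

C ≈ 0.35

ΣQ_DR = 805.5 m³/s; V = ΣQ_DR·Δt = 1.740 × 10^7 m³.
Runoff depth d = V / A = 19.53 mm.
C = d / P = 19.53 / 55.2 = 0.35.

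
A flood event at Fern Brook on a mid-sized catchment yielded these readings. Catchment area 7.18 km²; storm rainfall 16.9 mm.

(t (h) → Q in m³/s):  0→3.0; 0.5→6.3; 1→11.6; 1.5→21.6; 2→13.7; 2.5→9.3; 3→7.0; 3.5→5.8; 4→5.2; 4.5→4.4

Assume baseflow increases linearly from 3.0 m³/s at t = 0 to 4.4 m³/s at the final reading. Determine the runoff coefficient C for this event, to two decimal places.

C ≈ 0.76

ΣQ_DR = 50.90 m³/s; V = ΣQ_DR·Δt = 91620 m³.
Runoff depth d = V / A = 12.76 mm.
C = d / P = 12.76 / 16.9 = 0.76.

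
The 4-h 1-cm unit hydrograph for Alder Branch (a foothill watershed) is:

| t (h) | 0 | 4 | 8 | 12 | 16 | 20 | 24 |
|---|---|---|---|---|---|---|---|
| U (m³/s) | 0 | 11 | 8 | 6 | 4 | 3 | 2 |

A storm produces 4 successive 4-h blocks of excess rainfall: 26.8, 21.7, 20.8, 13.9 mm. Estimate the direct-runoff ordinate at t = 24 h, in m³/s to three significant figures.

Q ≈ 28.5 m³/s

By discrete convolution, Q_j = Σ (P_i / 10 mm) · U_{j−i}.
At t = 24 h (j=6): Q = (26.8/10)·2 + (21.7/10)·3 + (20.8/10)·4 + (13.9/10)·6 = 28.5 m³/s.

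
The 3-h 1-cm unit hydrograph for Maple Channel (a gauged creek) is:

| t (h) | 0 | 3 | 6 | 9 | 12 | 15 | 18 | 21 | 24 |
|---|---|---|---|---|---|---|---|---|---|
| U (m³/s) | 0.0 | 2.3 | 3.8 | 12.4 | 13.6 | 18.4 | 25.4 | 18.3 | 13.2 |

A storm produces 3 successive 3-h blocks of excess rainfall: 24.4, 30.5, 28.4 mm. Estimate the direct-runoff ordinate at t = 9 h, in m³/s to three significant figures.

Q ≈ 48.4 m³/s

By discrete convolution, Q_j = Σ (P_i / 10 mm) · U_{j−i}.
At t = 9 h (j=3): Q = (24.4/10)·12.4 + (30.5/10)·3.8 + (28.4/10)·2.3 = 48.4 m³/s.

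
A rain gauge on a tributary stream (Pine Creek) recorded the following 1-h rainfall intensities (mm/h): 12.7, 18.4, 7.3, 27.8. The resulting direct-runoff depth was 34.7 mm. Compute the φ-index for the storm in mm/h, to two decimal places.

φ ≈ 8.07 mm/h

Only the 3 blocks with intensity above φ contribute runoff: 12.7, 18.4, 27.8 mm/h.
Σ(I−φ)·Δt = d  ⇒  (12.7+18.4+27.8 − 3φ)·1 = 34.7
φ = (58.90 − 34.7/1) / 3 = 8.07 mm/h.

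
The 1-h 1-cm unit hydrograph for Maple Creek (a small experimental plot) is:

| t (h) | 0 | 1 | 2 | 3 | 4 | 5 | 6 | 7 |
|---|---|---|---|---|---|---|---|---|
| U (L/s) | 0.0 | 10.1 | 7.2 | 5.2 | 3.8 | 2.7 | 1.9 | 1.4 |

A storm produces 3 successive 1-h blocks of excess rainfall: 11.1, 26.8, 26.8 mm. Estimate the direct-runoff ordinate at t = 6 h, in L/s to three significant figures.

By discrete convolution, Q_j = Σ (P_i / 10 mm) · U_{j−i}.
At t = 6 h (j=6): Q = (11.1/10)·1.9 + (26.8/10)·2.7 + (26.8/10)·3.8 = 19.5 L/s.

Q ≈ 19.5 L/s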